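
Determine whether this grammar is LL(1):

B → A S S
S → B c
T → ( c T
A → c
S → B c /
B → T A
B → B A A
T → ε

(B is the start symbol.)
Relevant sets:
  FIRST(A) = { 'c' }
  FIRST(T) = { '(', ε }
  FIRST(B) = { '(', 'c' }
  FOLLOW(T) = { 'c' }

For B:
  PREDICT(B → A S S) = { 'c' }
  PREDICT(B → T A) = { '(', 'c' }
  PREDICT(B → B A A) = { '(', 'c' }
For S:
  PREDICT(S → B c) = { '(', 'c' }
  PREDICT(S → B c '/') = { '(', 'c' }
For T:
  PREDICT(T → '(' c T) = { '(' }
  PREDICT(T → ε) = { 'c' }
A has a single production, so nothing to check there.

Conflict found: Predict set conflict for B: { 'c' }
The grammar is NOT LL(1).

Answer: No. Predict set conflict for B: { 'c' }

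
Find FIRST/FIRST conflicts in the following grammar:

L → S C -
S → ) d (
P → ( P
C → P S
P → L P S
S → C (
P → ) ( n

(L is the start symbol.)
A FIRST/FIRST conflict occurs when two productions N → α and N → β for the same non-terminal have FIRST(α) ∩ FIRST(β) ≠ ∅ (with ε ∈ FIRST of a nullable right-hand side, so two nullable alternatives also conflict).

FIRST sets of the non-terminals at (or reachable through a nullable prefix from) the front of some alternative:
  FIRST(C) = { '(', ')' }
  FIRST(L) = { '(', ')' }

Productions for S:
  S → ) d (: FIRST = { ')' }
  S → C (: FIRST = { '(', ')' }
Productions for P:
  P → ( P: FIRST = { '(' }
  P → L P S: FIRST = { '(', ')' }
  P → ) ( n: FIRST = { ')' }
L, C have only one production, so no FIRST/FIRST conflict is possible there.

Conflict for S: S → ) d ( and S → C (
  Overlap: { ')' }
Conflict for P: P → ( P and P → L P S
  Overlap: { '(' }
Conflict for P: P → L P S and P → ) ( n
  Overlap: { ')' }

Answer: Yes. S → ')' d '(' / S → C '(' on { ')' }; P → '(' P / P → L P S on { '(' }; P → L P S / P → ')' '(' n on { ')' }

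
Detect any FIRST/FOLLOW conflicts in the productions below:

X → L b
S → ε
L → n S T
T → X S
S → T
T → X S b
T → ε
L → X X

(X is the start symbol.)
Yes. S → T with FOLLOW(S) on { 'n' }; T → X S with FOLLOW(T) on { 'n' }; T → X S b with FOLLOW(T) on { 'n' }

Nullable non-terminals: S, T.
FIRST sets used below: FIRST(T) = { 'n', ε }, FIRST(X) = { 'n' }

S: nullable alternative(s) S → ε, S → T; FOLLOW(S) = { 'b', 'n' }
  S → ε: FIRST \ {ε} = { } — disjoint from FOLLOW(S)
  S → T: FIRST \ {ε} = { 'n' } — overlaps FOLLOW(S) on { 'n' }: CONFLICT

T: nullable alternative(s) T → ε; FOLLOW(T) = { 'b', 'n' }
  T → X S: FIRST \ {ε} = { 'n' } — overlaps FOLLOW(T) on { 'n' }: CONFLICT
  T → X S b: FIRST \ {ε} = { 'n' } — overlaps FOLLOW(T) on { 'n' }: CONFLICT
  T → ε: FIRST \ {ε} = { } — this is the only nullable alternative, skip

L, X have no nullable alternative, so no FIRST/FOLLOW check is needed there.

So the grammar has 3 FIRST/FOLLOW conflicts (marked CONFLICT above).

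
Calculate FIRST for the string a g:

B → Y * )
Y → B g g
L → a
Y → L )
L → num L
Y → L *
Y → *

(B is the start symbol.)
{ 'a' }

To compute FIRST(a g), process the symbols left to right:
Symbol a is a terminal. Add 'a' and stop.
FIRST(a g) = { 'a' }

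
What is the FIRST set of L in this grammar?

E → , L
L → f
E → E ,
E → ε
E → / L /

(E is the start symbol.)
{ 'f' }

To compute FIRST(L), examine every production with L on the left-hand side, reading each right-hand side left to right until a non-nullable symbol is reached.

From L → f:
  - f is a terminal: add 'f' and stop

Collecting: FIRST(L) = { 'f' }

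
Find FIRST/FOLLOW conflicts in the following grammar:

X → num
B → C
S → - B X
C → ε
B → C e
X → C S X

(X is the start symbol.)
No FIRST/FOLLOW conflicts.

Nullable non-terminals: B, C.
FIRST sets used below: FIRST(C) = { ε }

B: nullable alternative(s) B → C; FOLLOW(B) = { '-', 'num' }
  B → C: FIRST \ {ε} = { } — this is the only nullable alternative, skip
  B → C e: FIRST \ {ε} = { 'e' } — disjoint from FOLLOW(B)
C has a nullable alternative but only one production, so nothing to check.

S, X have no nullable alternative, so no FIRST/FOLLOW check is needed there.

No FIRST/FOLLOW conflicts found.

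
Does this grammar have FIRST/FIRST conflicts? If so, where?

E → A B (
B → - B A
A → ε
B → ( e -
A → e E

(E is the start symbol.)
A FIRST/FIRST conflict occurs when two productions N → α and N → β for the same non-terminal have FIRST(α) ∩ FIRST(β) ≠ ∅ (with ε ∈ FIRST of a nullable right-hand side, so two nullable alternatives also conflict).

Productions for B:
  B → - B A: FIRST = { '-' }
  B → ( e -: FIRST = { '(' }
Productions for A:
  A → ε: FIRST = { ε }
  A → e E: FIRST = { 'e' }
E has only one production, so no FIRST/FIRST conflict is possible there.

All alternatives of each non-terminal have pairwise disjoint FIRST sets.

Answer: No FIRST/FIRST conflicts.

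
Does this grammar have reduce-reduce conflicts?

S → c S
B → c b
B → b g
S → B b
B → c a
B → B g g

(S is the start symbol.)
A reduce-reduce conflict occurs when an LR(0) state has two complete items [A → α .] and [B → β .] — both call for a reduction, and with no lookahead the parser cannot choose between them.

Augment with S' → S and build the canonical LR(0) collection (I0 = CLOSURE({[S' → . S]}), then GOTO on every symbol after a dot until no new states appear). It has 12 states:
  I0: { [B → . B g g], [B → . b g], [B → . c a], [B → . c b], [S → . B b], [S → . c S], [S' → . S] }  — shift
  I1: { [B → B . g g], [S → B . b] }  — shift
  I2: { [S' → S .] }  — accept
  I3: { [B → b . g] }  — shift
  I4: { [B → . B g g], [B → . b g], [B → . c a], [B → . c b], [B → c . a], [B → c . b], [S → . B b], [S → . c S], [S → c . S] }  — shift
  I5: { [S → c S .] }  — reduce
  I6: { [B → c a .] }  — reduce
  I7: { [B → b . g], [B → c b .] }  — shift, reduce
  I8: { [B → b g .] }  — reduce
  I9: { [S → B b .] }  — reduce
  I10: { [B → B g . g] }  — shift
  I11: { [B → B g g .] }  — reduce

No state contains more than one complete item.

Answer: No reduce-reduce conflicts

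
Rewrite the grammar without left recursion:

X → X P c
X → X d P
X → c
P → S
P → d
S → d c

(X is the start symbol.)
X is directly left-recursive. The standard transformation for
  A → A α₁ | ... | A α_m | β₁ | ... | β_n
is
  A  → β₁ A' | ... | β_n A'
  A' → α₁ A' | ... | α_m A' | ε

X → c becomes X → c X'
X → X P c becomes X' → P c X'
X → X d P becomes X' → d P X'
Add X' → ε

Productions for other non-terminals are unchanged:
  P → S
  P → d
  S → d c

Resulting grammar:
X → c X'
X' → P c X'
X' → d P X'
X' → ε
P → S
P → d
S → d c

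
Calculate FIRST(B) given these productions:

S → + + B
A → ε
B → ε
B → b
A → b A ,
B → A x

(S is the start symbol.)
{ 'b', 'x', ε }

FIRST sets of the other non-terminals involved (by the same procedure, iterated to a fixed point):
  FIRST(A) = { 'b', ε }

From B → ε:
  - ε-production, so ε ∈ FIRST(B)
From B → b:
  - b is a terminal: add 'b' and stop
From B → A x:
  - A is a non-terminal: add FIRST(A) \ {ε} = { 'b' }
    A is nullable, so continue to the next symbol
  - x is a terminal: add 'x' and stop

Collecting: FIRST(B) = { 'b', 'x', ε }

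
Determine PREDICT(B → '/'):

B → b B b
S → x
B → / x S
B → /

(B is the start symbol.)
{ '/' }

PREDICT(B → '/') = (FIRST(RHS) \ {ε}) ∪ (FOLLOW(B) if ε ∈ FIRST(RHS), i.e. RHS ⇒* ε)
FIRST('/') = { '/' }
ε ∉ FIRST('/'), so FOLLOW(B) is not added.
PREDICT(B → '/') = { '/' }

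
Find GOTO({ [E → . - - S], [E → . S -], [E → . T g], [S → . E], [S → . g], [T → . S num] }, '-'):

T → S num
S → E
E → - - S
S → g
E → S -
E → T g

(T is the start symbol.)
{ [E → - . - S] }

GOTO(I, '-') = CLOSURE({ [A → αX.β] : [A → α.Xβ] ∈ I, X = '-' })

Items with dot before '-', with the dot advanced:
  [E → . - - S] → [E → - . - S]
Closure adds nothing (no advanced item has the dot before a non-terminal).

GOTO = { [E → - . - S] }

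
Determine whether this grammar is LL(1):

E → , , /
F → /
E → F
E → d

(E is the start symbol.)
Yes, the grammar is LL(1).

A grammar is LL(1) if for each non-terminal N with multiple productions, the predict sets of those productions are pairwise disjoint, where PREDICT(N → α) = (FIRST(α) \ {ε}) ∪ (FOLLOW(N) if α ⇒* ε).

Relevant sets:
  FIRST(F) = { '/' }

For E:
  PREDICT(E → ',' ',' '/') = { ',' }
  PREDICT(E → F) = { '/' }
  PREDICT(E → d) = { 'd' }
F has a single production, so nothing to check there.

All predict sets are disjoint. The grammar IS LL(1).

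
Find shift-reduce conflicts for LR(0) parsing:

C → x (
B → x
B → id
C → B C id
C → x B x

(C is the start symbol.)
Yes — I4: [B → x .] vs [B → . id]

Augment with C' → C and build the canonical LR(0) collection (I0 = CLOSURE({[C' → . C]}), then GOTO on every symbol after a dot until no new states appear). It has 11 states:
  I0: { [B → . id], [B → . x], [C → . B C id], [C → . x (], [C → . x B x], [C' → . C] }  — shift
  I1: { [B → . id], [B → . x], [C → . B C id], [C → . x (], [C → . x B x], [C → B . C id] }  — shift
  I2: { [C' → C .] }  — accept
  I3: { [B → id .] }  — reduce
  I4: { [B → . id], [B → . x], [B → x .], [C → x . (], [C → x . B x] }  — shift, reduce
  I5: { [C → x ( .] }  — reduce
  I6: { [C → x B . x] }  — shift
  I7: { [B → x .] }  — reduce
  I8: { [C → x B x .] }  — reduce
  I9: { [C → B C . id] }  — shift
  I10: { [C → B C id .] }  — reduce

I4 contains reduce item [B → x .] and shift items [B → . id], [B → . x], [C → x . (] — shift-reduce conflict.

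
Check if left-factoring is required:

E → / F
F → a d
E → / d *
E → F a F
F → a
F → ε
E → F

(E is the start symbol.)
Yes, E has productions with common prefix '/'; E has productions with common prefix 'F'; F has productions with common prefix 'a'

Left-factoring is needed when two productions for the same non-terminal
share a common prefix on the right-hand side.

Productions for E:
  E → / F
  E → / d *
  E → F a F
  E → F
Productions for F:
  F → a d
  F → a
  F → ε

Found common prefix '/' in productions for E
Found common prefix 'F' in productions for E
Found common prefix 'a' in productions for F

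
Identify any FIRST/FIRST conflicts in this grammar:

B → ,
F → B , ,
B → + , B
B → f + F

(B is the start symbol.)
Productions for B:
  B → ,: FIRST = { ',' }
  B → + , B: FIRST = { '+' }
  B → f + F: FIRST = { 'f' }
F has only one production, so no FIRST/FIRST conflict is possible there.

All alternatives of each non-terminal have pairwise disjoint FIRST sets.

Answer: No FIRST/FIRST conflicts.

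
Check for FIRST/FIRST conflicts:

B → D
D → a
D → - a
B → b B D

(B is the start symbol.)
No FIRST/FIRST conflicts.

A FIRST/FIRST conflict occurs when two productions N → α and N → β for the same non-terminal have FIRST(α) ∩ FIRST(β) ≠ ∅ (with ε ∈ FIRST of a nullable right-hand side, so two nullable alternatives also conflict).

FIRST sets of the non-terminals at (or reachable through a nullable prefix from) the front of some alternative:
  FIRST(D) = { '-', 'a' }

Productions for B:
  B → D: FIRST = { '-', 'a' }
  B → b B D: FIRST = { 'b' }
Productions for D:
  D → a: FIRST = { 'a' }
  D → - a: FIRST = { '-' }

All alternatives of each non-terminal have pairwise disjoint FIRST sets.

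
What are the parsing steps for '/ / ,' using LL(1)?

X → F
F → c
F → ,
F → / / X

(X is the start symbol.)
Stack is shown with the top on the left.

Stack    Input    Action
------------------------
X $      / / , $  output X → F
F $      / / , $  output F → / / X
/ / X $  / / , $  match '/'
/ X $    / , $    match '/'
X $      , $      output X → F
F $      , $      output F → ,
, $      , $      match ','
$        $        accept

The string is accepted.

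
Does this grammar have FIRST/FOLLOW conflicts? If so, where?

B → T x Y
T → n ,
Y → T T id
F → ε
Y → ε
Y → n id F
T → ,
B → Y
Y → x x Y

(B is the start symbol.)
No FIRST/FOLLOW conflicts.

A FIRST/FOLLOW conflict occurs when a non-terminal N has a nullable alternative N → β (β ⇒* ε) and another alternative N → α with FIRST(α) ∩ FOLLOW(N) ≠ ∅: on such a lookahead the parser cannot decide between expanding α and letting N vanish via β.

Nullable non-terminals: B, F, Y.
FIRST sets used below: FIRST(T) = { ',', 'n' }, FIRST(Y) = { ',', 'n', 'x', ε }

B: nullable alternative(s) B → Y; FOLLOW(B) = { $ }
  B → T x Y: FIRST \ {ε} = { ',', 'n' } — disjoint from FOLLOW(B)
  B → Y: FIRST \ {ε} = { ',', 'n', 'x' } — this is the only nullable alternative, skip
F has a nullable alternative but only one production, so nothing to check.

Y: nullable alternative(s) Y → ε; FOLLOW(Y) = { $ }
  Y → T T id: FIRST \ {ε} = { ',', 'n' } — disjoint from FOLLOW(Y)
  Y → ε: FIRST \ {ε} = { } — this is the only nullable alternative, skip
  Y → n id F: FIRST \ {ε} = { 'n' } — disjoint from FOLLOW(Y)
  Y → x x Y: FIRST \ {ε} = { 'x' } — disjoint from FOLLOW(Y)

T has no nullable alternative, so no FIRST/FOLLOW check is needed there.

No FIRST/FOLLOW conflicts found.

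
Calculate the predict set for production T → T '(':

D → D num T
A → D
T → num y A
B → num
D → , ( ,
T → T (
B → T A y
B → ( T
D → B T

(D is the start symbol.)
{ 'num' }

PREDICT(T → T '(') = (FIRST(RHS) \ {ε}) ∪ (FOLLOW(T) if ε ∈ FIRST(RHS), i.e. RHS ⇒* ε)
FIRST(T) = { 'num' }
FIRST(T '(') = { 'num' }
ε ∉ FIRST(T '('), so FOLLOW(T) is not added.
PREDICT(T → T '(') = { 'num' }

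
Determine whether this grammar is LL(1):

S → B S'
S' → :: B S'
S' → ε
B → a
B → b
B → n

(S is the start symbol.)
Yes, the grammar is LL(1).

Relevant sets:
  FOLLOW(S') = { $ }

For S':
  PREDICT(S' → :: B S') = { '::' }
  PREDICT(S' → ε) = { $ }
For B:
  PREDICT(B → a) = { 'a' }
  PREDICT(B → b) = { 'b' }
  PREDICT(B → n) = { 'n' }
S has a single production, so nothing to check there.

All predict sets are disjoint. The grammar IS LL(1).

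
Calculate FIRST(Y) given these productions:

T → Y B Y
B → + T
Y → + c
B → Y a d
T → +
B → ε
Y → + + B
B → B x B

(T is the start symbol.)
To compute FIRST(Y), examine every production with Y on the left-hand side, reading each right-hand side left to right until a non-nullable symbol is reached.

From Y → + c:
  - '+' is a terminal: add '+' and stop
From Y → + + B:
  - '+' is a terminal: add '+' and stop

Collecting: FIRST(Y) = { '+' }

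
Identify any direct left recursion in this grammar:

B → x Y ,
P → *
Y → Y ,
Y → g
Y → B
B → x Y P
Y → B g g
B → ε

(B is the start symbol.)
Direct left recursion occurs when N → N α for some non-terminal N (the right-hand side begins with the left-hand side itself).

B → x Y ,: starts with x
P → *: starts with '*'
Y → Y ,: LEFT RECURSIVE (starts with Y)
Y → g: starts with g
Y → B: starts with B
B → x Y P: starts with x
Y → B g g: starts with B
B → ε: starts with ε

The grammar has direct left recursion on: Y.

Answer: Yes, Y is left-recursive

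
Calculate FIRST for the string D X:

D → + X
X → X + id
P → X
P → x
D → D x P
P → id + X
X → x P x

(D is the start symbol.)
FIRST sets of the non-terminals involved (from the grammar, by fixed-point iteration):
  FIRST(D) = { '+' }

To compute FIRST(D X), process the symbols left to right:
Symbol D is a non-terminal. Add FIRST(D) \ {ε} = { '+' }
D is not nullable (ε ∉ FIRST(D)), so stop here.
FIRST(D X) = { '+' }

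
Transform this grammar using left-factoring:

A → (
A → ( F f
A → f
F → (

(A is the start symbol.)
Left-factoring transforms A → αβ₁ | αβ₂ into A → αA' and A' → β₁ | β₂
(α is the longest common prefix among the alternatives). Repeat until
no nonterminal has two alternatives with a common prefix.

Round 1: A has alternatives sharing prefix '('. Introduce A': A → ( A'
  Add: A' → ε
  Add: A' → F f

No remaining common prefixes — done.

Resulting grammar:
A → ( A'
A' → ε
A' → F f
A → f
F → (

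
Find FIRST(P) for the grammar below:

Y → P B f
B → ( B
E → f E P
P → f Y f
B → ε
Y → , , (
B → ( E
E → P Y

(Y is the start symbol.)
{ 'f' }

To compute FIRST(P), examine every production with P on the left-hand side, reading each right-hand side left to right until a non-nullable symbol is reached.

From P → f Y f:
  - f is a terminal: add 'f' and stop

Collecting: FIRST(P) = { 'f' }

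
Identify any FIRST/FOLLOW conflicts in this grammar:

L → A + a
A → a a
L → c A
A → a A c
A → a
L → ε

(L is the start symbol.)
No FIRST/FOLLOW conflicts.

A FIRST/FOLLOW conflict occurs when a non-terminal N has a nullable alternative N → β (β ⇒* ε) and another alternative N → α with FIRST(α) ∩ FOLLOW(N) ≠ ∅: on such a lookahead the parser cannot decide between expanding α and letting N vanish via β.

Nullable non-terminals: L.
FIRST sets used below: FIRST(A) = { 'a' }

L: nullable alternative(s) L → ε; FOLLOW(L) = { $ }
  L → A + a: FIRST \ {ε} = { 'a' } — disjoint from FOLLOW(L)
  L → c A: FIRST \ {ε} = { 'c' } — disjoint from FOLLOW(L)
  L → ε: FIRST \ {ε} = { } — this is the only nullable alternative, skip

A has no nullable alternative, so no FIRST/FOLLOW check is needed there.

No FIRST/FOLLOW conflicts found.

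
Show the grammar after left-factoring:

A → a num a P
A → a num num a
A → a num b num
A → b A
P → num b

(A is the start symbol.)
A → a num A'
A' → a P
A' → num a
A' → b num
A → b A
P → num b

Left-factoring transforms A → αβ₁ | αβ₂ into A → αA' and A' → β₁ | β₂
(α is the longest common prefix among the alternatives). Repeat until
no nonterminal has two alternatives with a common prefix.

Round 1: A has alternatives sharing prefix 'a num'. Introduce A': A → a num A'
  Add: A' → a P
  Add: A' → num a
  Add: A' → b num

No remaining common prefixes — done.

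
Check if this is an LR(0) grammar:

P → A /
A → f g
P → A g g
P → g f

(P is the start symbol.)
Augment with P' → P and build the canonical LR(0) collection (I0 = CLOSURE({[P' → . P]}), then GOTO on every symbol after a dot until no new states appear). It has 10 states:
  I0: { [A → . f g], [P → . A /], [P → . A g g], [P → . g f], [P' → . P] }  — shift
  I1: { [P → A . /], [P → A . g g] }  — shift
  I2: { [P' → P .] }  — accept
  I3: { [A → f . g] }  — shift
  I4: { [P → g . f] }  — shift
  I5: { [P → g f .] }  — reduce
  I6: { [A → f g .] }  — reduce
  I7: { [P → A / .] }  — reduce
  I8: { [P → A g . g] }  — shift
  I9: { [P → A g g .] }  — reduce

Every state is either a pure shift/goto state or contains exactly one complete item and nothing to shift — no conflicts. The grammar is LR(0).

Answer: Yes, the grammar is LR(0)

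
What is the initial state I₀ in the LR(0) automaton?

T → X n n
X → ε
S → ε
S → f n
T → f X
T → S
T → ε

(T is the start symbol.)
First, augment the grammar with T' → T
I₀ = CLOSURE({ [T' → . T] }):
  [T' → . T] has the dot before T: add [T → . X n n], [T → . f X], [T → . S], [T → .]
  [T → . X n n] has the dot before X: add [X → .]
  [T → . S] has the dot before S: add [S → .], [S → . f n]
No further items can be added.

I₀ = { [S → . f n], [S → .], [T → . S], [T → . X n n], [T → . f X], [T → .], [T' → . T], [X → .] }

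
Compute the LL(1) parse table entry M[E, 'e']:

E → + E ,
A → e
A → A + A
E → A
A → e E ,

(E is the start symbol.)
E → A

To find M[E, 'e'], we find productions for E where 'e' is in the predict set (PREDICT(N → α) = (FIRST(α) \ {ε}) ∪ (FOLLOW(N) if α ⇒* ε)).

Relevant sets:
  FIRST(A) = { 'e' }

E → + E ,: PREDICT = { '+' }
E → A: PREDICT = { 'e' }
  'e' is in predict set, so this production goes in M[E, 'e']

M[E, 'e'] = E → A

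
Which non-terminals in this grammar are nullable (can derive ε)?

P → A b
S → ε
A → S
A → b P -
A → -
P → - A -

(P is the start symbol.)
{ 'A', 'S' }

A non-terminal is nullable if it can derive ε (the empty string): either it has an ε-production, or it has a production whose right-hand side consists entirely of nullable non-terminals.

ε-productions: S → ε
So S is immediately nullable.
A → S: every symbol on the right is nullable, so A is nullable too.
No further non-terminal can be added: every production for the remaining non-terminals contains a terminal or a non-nullable non-terminal.
Nullable = { 'A', 'S' }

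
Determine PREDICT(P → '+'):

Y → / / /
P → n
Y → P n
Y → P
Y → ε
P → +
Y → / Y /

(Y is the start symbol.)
PREDICT(P → '+') = (FIRST(RHS) \ {ε}) ∪ (FOLLOW(P) if ε ∈ FIRST(RHS), i.e. RHS ⇒* ε)
FIRST('+') = { '+' }
ε ∉ FIRST('+'), so FOLLOW(P) is not added.
PREDICT(P → '+') = { '+' }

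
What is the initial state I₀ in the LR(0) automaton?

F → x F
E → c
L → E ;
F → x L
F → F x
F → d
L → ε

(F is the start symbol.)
First, augment the grammar with F' → F
I₀ = CLOSURE({ [F' → . F] }):
  [F' → . F] has the dot before F: add [F → . x F], [F → . x L], [F → . F x], [F → . d]
No further items can be added.

I₀ = { [F → . F x], [F → . d], [F → . x F], [F → . x L], [F' → . F] }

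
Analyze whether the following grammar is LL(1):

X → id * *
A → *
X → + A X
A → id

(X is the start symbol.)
Yes, the grammar is LL(1).

A grammar is LL(1) if for each non-terminal N with multiple productions, the predict sets of those productions are pairwise disjoint, where PREDICT(N → α) = (FIRST(α) \ {ε}) ∪ (FOLLOW(N) if α ⇒* ε).

For X:
  PREDICT(X → id '*' '*') = { 'id' }
  PREDICT(X → '+' A X) = { '+' }
For A:
  PREDICT(A → '*') = { '*' }
  PREDICT(A → id) = { 'id' }

All predict sets are disjoint. The grammar IS LL(1).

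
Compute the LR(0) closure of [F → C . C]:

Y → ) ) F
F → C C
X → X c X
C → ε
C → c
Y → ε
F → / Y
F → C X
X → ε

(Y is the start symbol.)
{ [C → . c], [C → .], [F → C . C] }

To compute CLOSURE, for each item [A → α.Bβ] where B is a non-terminal, add [B → .γ] for all productions B → γ; repeat for the newly added items until nothing changes.

Start with: [F → C . C]
  [F → C . C] has the dot before C: add [C → .], [C → . c]
No further items can be added.

CLOSURE = { [C → . c], [C → .], [F → C . C] }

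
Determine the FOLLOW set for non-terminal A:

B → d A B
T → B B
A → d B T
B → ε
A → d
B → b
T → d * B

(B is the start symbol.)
In B → d A B: A is followed by B, add FIRST(B) \ {ε} = { 'b', 'd' }
  B is nullable, so also add FOLLOW(B)

The FOLLOW sets referred to above (computed the same way, to a fixed point):
  FOLLOW(B) = { $, 'b', 'd' }

Taking the union: FOLLOW(A) = { $, 'b', 'd' }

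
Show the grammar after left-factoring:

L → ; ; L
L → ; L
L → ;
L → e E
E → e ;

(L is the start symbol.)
Left-factoring transforms A → αβ₁ | αβ₂ into A → αA' and A' → β₁ | β₂
(α is the longest common prefix among the alternatives). Repeat until
no nonterminal has two alternatives with a common prefix.

Round 1: L has alternatives sharing prefix ';'. Introduce L': L → ; L'
  Add: L' → ; L
  Add: L' → L
  Add: L' → ε

No remaining common prefixes — done.

Resulting grammar:
L → ; L'
L' → ; L
L' → L
L' → ε
L → e E
E → e ;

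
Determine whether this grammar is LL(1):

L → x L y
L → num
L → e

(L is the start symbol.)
Yes, the grammar is LL(1).

For L:
  PREDICT(L → x L y) = { 'x' }
  PREDICT(L → num) = { 'num' }
  PREDICT(L → e) = { 'e' }

All predict sets are disjoint. The grammar IS LL(1).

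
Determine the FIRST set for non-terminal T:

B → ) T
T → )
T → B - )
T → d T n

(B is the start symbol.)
{ ')', 'd' }

To compute FIRST(T), examine every production with T on the left-hand side, reading each right-hand side left to right until a non-nullable symbol is reached.

FIRST sets of the other non-terminals involved (by the same procedure, iterated to a fixed point):
  FIRST(B) = { ')' }

From T → ):
  - ')' is a terminal: add ')' and stop
From T → B - ):
  - B is a non-terminal: add FIRST(B) \ {ε} = { ')' }
    B is not nullable, so stop
From T → d T n:
  - d is a terminal: add 'd' and stop

Collecting: FIRST(T) = { ')', 'd' }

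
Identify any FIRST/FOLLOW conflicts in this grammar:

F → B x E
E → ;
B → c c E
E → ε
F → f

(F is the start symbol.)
No FIRST/FOLLOW conflicts.

Nullable non-terminals: E.

E: nullable alternative(s) E → ε; FOLLOW(E) = { $, 'x' }
  E → ;: FIRST \ {ε} = { ';' } — disjoint from FOLLOW(E)
  E → ε: FIRST \ {ε} = { } — this is the only nullable alternative, skip

B, F have no nullable alternative, so no FIRST/FOLLOW check is needed there.

No FIRST/FOLLOW conflicts found.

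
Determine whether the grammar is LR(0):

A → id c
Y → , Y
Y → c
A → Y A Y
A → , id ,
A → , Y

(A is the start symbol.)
No. Reduce-reduce conflict: [A → , Y .] and [Y → , Y .]

A grammar is LR(0) if no state in the canonical LR(0) collection has:
  - both a shift item (dot before a terminal) and a complete item (shift-reduce conflict), or
  - two or more complete items (reduce-reduce conflict; the accept item [A' → A .] counts as a complete item here).

Augment with A' → A and build the canonical LR(0) collection (I0 = CLOSURE({[A' → . A]}), then GOTO on every symbol after a dot until no new states appear). It has 14 states:
  I0: { [A → . , Y], [A → . , id ,], [A → . Y A Y], [A → . id c], [A' → . A], [Y → . , Y], [Y → . c] }  — shift
  I1: { [A → , . Y], [A → , . id ,], [Y → , . Y], [Y → . , Y], [Y → . c] }  — shift
  I2: { [A' → A .] }  — accept
  I3: { [A → . , Y], [A → . , id ,], [A → . Y A Y], [A → . id c], [A → Y . A Y], [Y → . , Y], [Y → . c] }  — shift
  I4: { [Y → c .] }  — reduce
  I5: { [A → id . c] }  — shift
  I6: { [A → id c .] }  — reduce
  I7: { [A → Y A . Y], [Y → . , Y], [Y → . c] }  — shift
  I8: { [Y → , . Y], [Y → . , Y], [Y → . c] }  — shift
  I9: { [A → Y A Y .] }  — reduce
  I10: { [Y → , Y .] }  — reduce
  I11: { [A → , Y .], [Y → , Y .] }  — 2 reduces
  I12: { [A → , id . ,] }  — shift
  I13: { [A → , id , .] }  — reduce

Conflict in state I11:
  Reduce-reduce conflict: [A → , Y .] and [Y → , Y .]
So the grammar is NOT LR(0).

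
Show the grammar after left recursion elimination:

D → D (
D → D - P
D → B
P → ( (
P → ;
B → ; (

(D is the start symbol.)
D → B D'
D' → ( D'
D' → - P D'
D' → ε
P → ( (
P → ;
B → ; (

D is directly left-recursive. The standard transformation for
  A → A α₁ | ... | A α_m | β₁ | ... | β_n
is
  A  → β₁ A' | ... | β_n A'
  A' → α₁ A' | ... | α_m A' | ε

D → B becomes D → B D'
D → D ( becomes D' → ( D'
D → D - P becomes D' → - P D'
Add D' → ε

Productions for other non-terminals are unchanged:
  P → ( (
  P → ;
  B → ; (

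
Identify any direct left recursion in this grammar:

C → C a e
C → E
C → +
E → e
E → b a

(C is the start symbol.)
C → C a e: LEFT RECURSIVE (starts with C)
C → E: starts with E
C → +: starts with '+'
E → e: starts with e
E → b a: starts with b

The grammar has direct left recursion on: C.

Answer: Yes, C is left-recursive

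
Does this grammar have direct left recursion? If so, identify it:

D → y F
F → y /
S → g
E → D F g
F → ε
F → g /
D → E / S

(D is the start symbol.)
Direct left recursion occurs when N → N α for some non-terminal N (the right-hand side begins with the left-hand side itself).

D → y F: starts with y
F → y /: starts with y
S → g: starts with g
E → D F g: starts with D
F → ε: starts with ε
F → g /: starts with g
D → E / S: starts with E

No direct left recursion found.

Answer: No direct left recursion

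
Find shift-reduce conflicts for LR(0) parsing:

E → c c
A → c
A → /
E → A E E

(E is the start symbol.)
Augment with E' → E and build the canonical LR(0) collection (I0 = CLOSURE({[E' → . E]}), then GOTO on every symbol after a dot until no new states appear). It has 8 states:
  I0: { [A → . /], [A → . c], [E → . A E E], [E → . c c], [E' → . E] }  — shift
  I1: { [A → / .] }  — reduce
  I2: { [A → . /], [A → . c], [E → . A E E], [E → . c c], [E → A . E E] }  — shift
  I3: { [E' → E .] }  — accept
  I4: { [A → c .], [E → c . c] }  — shift, reduce
  I5: { [E → c c .] }  — reduce
  I6: { [A → . /], [A → . c], [E → . A E E], [E → . c c], [E → A E . E] }  — shift
  I7: { [E → A E E .] }  — reduce

I4 contains reduce item [A → c .] and shift item [E → c . c] — shift-reduce conflict.

Answer: Yes — I4: [A → c .] vs [E → c . c]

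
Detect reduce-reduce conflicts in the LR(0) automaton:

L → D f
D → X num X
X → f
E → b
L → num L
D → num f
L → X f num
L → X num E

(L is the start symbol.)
Yes — I7: [D → num f .] vs [X → f .]

Augment with L' → L and build the canonical LR(0) collection (I0 = CLOSURE({[L' → . L]}), then GOTO on every symbol after a dot until no new states appear). It has 15 states:
  I0: { [D → . X num X], [D → . num f], [L → . D f], [L → . X f num], [L → . X num E], [L → . num L], [L' → . L], [X → . f] }  — shift
  I1: { [L → D . f] }  — shift
  I2: { [L' → L .] }  — accept
  I3: { [D → X . num X], [L → X . f num], [L → X . num E] }  — shift
  I4: { [X → f .] }  — reduce
  I5: { [D → . X num X], [D → . num f], [D → num . f], [L → . D f], [L → . X f num], [L → . X num E], [L → . num L], [L → num . L], [X → . f] }  — shift
  I6: { [L → num L .] }  — reduce
  I7: { [D → num f .], [X → f .] }  — 2 reduces
  I8: { [L → X f . num] }  — shift
  I9: { [D → X num . X], [E → . b], [L → X num . E], [X → . f] }  — shift
  I10: { [L → X num E .] }  — reduce
  I11: { [D → X num X .] }  — reduce
  I12: { [E → b .] }  — reduce
  I13: { [L → X f num .] }  — reduce
  I14: { [L → D f .] }  — reduce

I7 contains complete items [D → num f .], [X → f .] — reduce-reduce conflict.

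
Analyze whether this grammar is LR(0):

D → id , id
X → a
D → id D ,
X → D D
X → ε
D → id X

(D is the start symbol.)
No. Shift-reduce conflict between [X → .] and [D → . id , id]

Augment with D' → D and build the canonical LR(0) collection (I0 = CLOSURE({[D' → . D]}), then GOTO on every symbol after a dot until no new states appear). It has 10 states:
  I0: { [D → . id , id], [D → . id D ,], [D → . id X], [D' → . D] }  — shift
  I1: { [D' → D .] }  — accept
  I2: { [D → . id , id], [D → . id D ,], [D → . id X], [D → id . , id], [D → id . D ,], [D → id . X], [X → . D D], [X → . a], [X → .] }  — shift, reduce
  I3: { [D → id , . id] }  — shift
  I4: { [D → . id , id], [D → . id D ,], [D → . id X], [D → id D . ,], [X → D . D] }  — shift
  I5: { [D → id X .] }  — reduce
  I6: { [X → a .] }  — reduce
  I7: { [D → id D , .] }  — reduce
  I8: { [X → D D .] }  — reduce
  I9: { [D → id , id .] }  — reduce

Conflict in state I2:
  Shift-reduce conflict between [X → .] and [D → . id , id]
So the grammar is NOT LR(0).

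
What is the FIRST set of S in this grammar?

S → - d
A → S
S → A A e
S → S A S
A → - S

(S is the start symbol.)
{ '-' }

To compute FIRST(S), examine every production with S on the left-hand side, reading each right-hand side left to right until a non-nullable symbol is reached.

FIRST sets of the other non-terminals involved (by the same procedure, iterated to a fixed point):
  FIRST(A) = { '-' }

From S → - d:
  - '-' is a terminal: add '-' and stop
From S → A A e:
  - A is a non-terminal: add FIRST(A) \ {ε} = { '-' }
    A is not nullable, so stop
From S → S A S:
  - S is the symbol being defined: contributes nothing new
    S is not nullable, so stop

Collecting: FIRST(S) = { '-' }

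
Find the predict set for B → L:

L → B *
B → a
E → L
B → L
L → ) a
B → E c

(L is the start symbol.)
{ ')', 'a' }

PREDICT(B → L) = (FIRST(RHS) \ {ε}) ∪ (FOLLOW(B) if ε ∈ FIRST(RHS), i.e. RHS ⇒* ε)
FIRST(L) = { ')', 'a' }
FIRST(L) = { ')', 'a' }
ε ∉ FIRST(L), so FOLLOW(B) is not added.
PREDICT(B → L) = { ')', 'a' }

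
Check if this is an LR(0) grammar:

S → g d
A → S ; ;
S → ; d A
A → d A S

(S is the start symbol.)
Yes, the grammar is LR(0)

Augment with S' → S and build the canonical LR(0) collection (I0 = CLOSURE({[S' → . S]}), then GOTO on every symbol after a dot until no new states appear). It has 13 states:
  I0: { [S → . ; d A], [S → . g d], [S' → . S] }  — shift
  I1: { [S → ; . d A] }  — shift
  I2: { [S' → S .] }  — accept
  I3: { [S → g . d] }  — shift
  I4: { [S → g d .] }  — reduce
  I5: { [A → . S ; ;], [A → . d A S], [S → . ; d A], [S → . g d], [S → ; d . A] }  — shift
  I6: { [S → ; d A .] }  — reduce
  I7: { [A → S . ; ;] }  — shift
  I8: { [A → . S ; ;], [A → . d A S], [A → d . A S], [S → . ; d A], [S → . g d] }  — shift
  I9: { [A → d A . S], [S → . ; d A], [S → . g d] }  — shift
  I10: { [A → d A S .] }  — reduce
  I11: { [A → S ; . ;] }  — shift
  I12: { [A → S ; ; .] }  — reduce

Every state is either a pure shift/goto state or contains exactly one complete item and nothing to shift — no conflicts. The grammar is LR(0).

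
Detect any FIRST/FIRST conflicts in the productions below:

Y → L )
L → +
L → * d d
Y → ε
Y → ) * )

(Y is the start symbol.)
FIRST sets of the non-terminals at (or reachable through a nullable prefix from) the front of some alternative:
  FIRST(L) = { '*', '+' }

Productions for Y:
  Y → L ): FIRST = { '*', '+' }
  Y → ε: FIRST = { ε }
  Y → ) * ): FIRST = { ')' }
Productions for L:
  L → +: FIRST = { '+' }
  L → * d d: FIRST = { '*' }

All alternatives of each non-terminal have pairwise disjoint FIRST sets.

Answer: No FIRST/FIRST conflicts.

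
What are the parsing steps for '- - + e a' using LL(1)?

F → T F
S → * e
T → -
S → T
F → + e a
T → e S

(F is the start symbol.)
LL(1) parsing maintains a stack (initially the start symbol over $) and the input. At each step: if the stack top is a terminal, match it against the current input token; if it is a non-terminal N, replace it with the RHS of M[N, lookahead] (the unique production whose predict set contains the lookahead).

Stack is shown with the top on the left.

Stack    Input        Action
----------------------------
F $      - - + e a $  output F → T F
T F $    - - + e a $  output T → -
- F $    - - + e a $  match '-'
F $      - + e a $    output F → T F
T F $    - + e a $    output T → -
- F $    - + e a $    match '-'
F $      + e a $      output F → + e a
+ e a $  + e a $      match '+'
e a $    e a $        match 'e'
a $      a $          match 'a'
$        $            accept

The string is accepted.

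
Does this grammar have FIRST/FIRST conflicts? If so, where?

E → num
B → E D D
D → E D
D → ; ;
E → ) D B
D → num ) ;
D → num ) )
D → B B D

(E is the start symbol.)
Yes. D → E D / D → num ')' ';' on { 'num' }; D → E D / D → num ')' ')' on { 'num' }; D → E D / D → B B D on { ')', 'num' }; D → num ')' ';' / D → num ')' ')' on { 'num' }; D → num ')' ';' / D → B B D on { 'num' }; D → num ')' ')' / D → B B D on { 'num' }

A FIRST/FIRST conflict occurs when two productions N → α and N → β for the same non-terminal have FIRST(α) ∩ FIRST(β) ≠ ∅ (with ε ∈ FIRST of a nullable right-hand side, so two nullable alternatives also conflict).

FIRST sets of the non-terminals at (or reachable through a nullable prefix from) the front of some alternative:
  FIRST(E) = { ')', 'num' }
  FIRST(B) = { ')', 'num' }

Productions for E:
  E → num: FIRST = { 'num' }
  E → ) D B: FIRST = { ')' }
Productions for D:
  D → E D: FIRST = { ')', 'num' }
  D → ; ;: FIRST = { ';' }
  D → num ) ;: FIRST = { 'num' }
  D → num ) ): FIRST = { 'num' }
  D → B B D: FIRST = { ')', 'num' }
B has only one production, so no FIRST/FIRST conflict is possible there.

Conflict for D: D → E D and D → num ) ;
  Overlap: { 'num' }
Conflict for D: D → E D and D → num ) )
  Overlap: { 'num' }
Conflict for D: D → E D and D → B B D
  Overlap: { ')', 'num' }
Conflict for D: D → num ) ; and D → num ) )
  Overlap: { 'num' }
Conflict for D: D → num ) ; and D → B B D
  Overlap: { 'num' }
Conflict for D: D → num ) ) and D → B B D
  Overlap: { 'num' }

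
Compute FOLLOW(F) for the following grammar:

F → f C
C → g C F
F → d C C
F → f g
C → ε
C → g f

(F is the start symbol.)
{ $, 'd', 'f', 'g' }

To compute FOLLOW(F), find every occurrence of F on a right-hand side N → α F β: add FIRST(β) \ {ε}, and if β is empty or nullable also add FOLLOW(N). Iterate to a fixed point.

F is the start symbol, so $ ∈ FOLLOW(F).
In C → g C F: F is at the end, add FOLLOW(C)

The FOLLOW sets referred to above (computed the same way, to a fixed point):
  FOLLOW(C) = { $, 'd', 'f', 'g' }

Taking the union: FOLLOW(F) = { $, 'd', 'f', 'g' }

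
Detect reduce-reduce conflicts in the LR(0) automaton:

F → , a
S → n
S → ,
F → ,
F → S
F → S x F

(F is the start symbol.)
A reduce-reduce conflict occurs when an LR(0) state has two complete items [A → α .] and [B → β .] — both call for a reduction, and with no lookahead the parser cannot choose between them.

Augment with F' → F and build the canonical LR(0) collection (I0 = CLOSURE({[F' → . F]}), then GOTO on every symbol after a dot until no new states appear). It has 8 states:
  I0: { [F → . , a], [F → . ,], [F → . S x F], [F → . S], [F' → . F], [S → . ,], [S → . n] }  — shift
  I1: { [F → , . a], [F → , .], [S → , .] }  — shift, 2 reduces
  I2: { [F' → F .] }  — accept
  I3: { [F → S . x F], [F → S .] }  — shift, reduce
  I4: { [S → n .] }  — reduce
  I5: { [F → . , a], [F → . ,], [F → . S x F], [F → . S], [F → S x . F], [S → . ,], [S → . n] }  — shift
  I6: { [F → S x F .] }  — reduce
  I7: { [F → , a .] }  — reduce

I1 contains complete items [F → , .], [S → , .] — reduce-reduce conflict.

Answer: Yes — I1: [F → , .] vs [S → , .]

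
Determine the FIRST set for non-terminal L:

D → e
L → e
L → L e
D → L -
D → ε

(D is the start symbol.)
From L → e:
  - e is a terminal: add 'e' and stop
From L → L e:
  - L is the symbol being defined: contributes nothing new
    L is not nullable, so stop

Collecting: FIRST(L) = { 'e' }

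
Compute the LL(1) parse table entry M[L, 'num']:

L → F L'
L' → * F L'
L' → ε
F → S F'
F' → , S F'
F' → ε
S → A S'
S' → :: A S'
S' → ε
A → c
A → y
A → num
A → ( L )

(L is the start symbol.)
L → F L'

To find M[L, 'num'], we find productions for L where 'num' is in the predict set (PREDICT(N → α) = (FIRST(α) \ {ε}) ∪ (FOLLOW(N) if α ⇒* ε)).

Relevant sets:
  FIRST(F) = { '(', 'c', 'num', 'y' }

L → F L': PREDICT = { '(', 'c', 'num', 'y' }
  'num' is in predict set, so this production goes in M[L, 'num']

M[L, 'num'] = L → F L'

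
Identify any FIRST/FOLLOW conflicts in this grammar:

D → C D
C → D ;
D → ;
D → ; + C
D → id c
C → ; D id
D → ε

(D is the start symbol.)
Yes. D → C D with FOLLOW(D) on { ';', 'id' }; D → ';' with FOLLOW(D) on { ';' }; D → ';' '+' C with FOLLOW(D) on { ';' }; D → id c with FOLLOW(D) on { 'id' }

A FIRST/FOLLOW conflict occurs when a non-terminal N has a nullable alternative N → β (β ⇒* ε) and another alternative N → α with FIRST(α) ∩ FOLLOW(N) ≠ ∅: on such a lookahead the parser cannot decide between expanding α and letting N vanish via β.

Nullable non-terminals: D.
FIRST sets used below: FIRST(C) = { ';', 'id' }

D: nullable alternative(s) D → ε; FOLLOW(D) = { $, ';', 'id' }
  D → C D: FIRST \ {ε} = { ';', 'id' } — overlaps FOLLOW(D) on { ';', 'id' }: CONFLICT
  D → ;: FIRST \ {ε} = { ';' } — overlaps FOLLOW(D) on { ';' }: CONFLICT
  D → ; + C: FIRST \ {ε} = { ';' } — overlaps FOLLOW(D) on { ';' }: CONFLICT
  D → id c: FIRST \ {ε} = { 'id' } — overlaps FOLLOW(D) on { 'id' }: CONFLICT
  D → ε: FIRST \ {ε} = { } — this is the only nullable alternative, skip

C has no nullable alternative, so no FIRST/FOLLOW check is needed there.

So the grammar has 4 FIRST/FOLLOW conflicts (marked CONFLICT above).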